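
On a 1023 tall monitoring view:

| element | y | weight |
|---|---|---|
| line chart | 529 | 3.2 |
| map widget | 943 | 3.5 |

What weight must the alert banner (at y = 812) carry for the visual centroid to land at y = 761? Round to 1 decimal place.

w ≈ 2.1

Existing Σw = 6.7 (3.2 + 3.5); existing moment 3.2·529 + 3.5·943 = 4993.3.
Balance at y = 761 requires (4993.3 + w·812) / (6.7 + w) = 761.
So w = (761·6.7 − 4993.3)/(812 − 761) = 105.4/51 ≈ 2.07.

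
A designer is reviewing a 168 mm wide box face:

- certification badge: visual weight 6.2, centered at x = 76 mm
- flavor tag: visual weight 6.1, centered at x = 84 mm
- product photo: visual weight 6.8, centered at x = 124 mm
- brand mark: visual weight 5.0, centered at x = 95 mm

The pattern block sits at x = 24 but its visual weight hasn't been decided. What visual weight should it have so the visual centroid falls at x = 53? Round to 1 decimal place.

Existing Σw = 24.1 (6.2 + 6.1 + 6.8 + 5.0); existing moment 6.2·76 + 6.1·84 + 6.8·124 + 5.0·95 = 2301.8.
Balance at x = 53 requires (2301.8 + w·24) / (24.1 + w) = 53.
Solving: w = (53·24.1 − 2301.8) / (24 − 53) = -1024.5 / -29 ≈ 35.33.

w ≈ 35.3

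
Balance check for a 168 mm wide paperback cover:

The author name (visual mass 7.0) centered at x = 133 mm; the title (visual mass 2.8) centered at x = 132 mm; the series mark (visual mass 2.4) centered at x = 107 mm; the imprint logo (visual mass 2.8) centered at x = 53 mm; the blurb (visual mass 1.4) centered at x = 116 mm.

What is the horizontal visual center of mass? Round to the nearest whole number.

x ≈ 114

Σw = 7.0 + 2.8 + 2.4 + 2.8 + 1.4 = 16.4.
Σw·x = 7.0·133 + 2.8·132 + 2.4·107 + 2.8·53 + 1.4·116 = 1868.2, so x̄ = 1868.2/16.4 ≈ 113.91.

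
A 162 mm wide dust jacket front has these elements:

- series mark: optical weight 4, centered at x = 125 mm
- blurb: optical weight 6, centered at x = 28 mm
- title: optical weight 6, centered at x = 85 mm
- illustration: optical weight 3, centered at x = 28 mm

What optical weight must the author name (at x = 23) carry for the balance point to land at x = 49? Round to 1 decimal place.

w ≈ 12.7

Known weights sum to 4 + 6 + 6 + 3 = 19; their moment is 4·125 + 6·28 + 6·85 + 3·28 = 1262.
Balance at x = 49 requires (1262 + w·23) / (19 + w) = 49.
Solving: w = (49·19 − 1262) / (23 − 49) = -331 / -26 ≈ 12.73.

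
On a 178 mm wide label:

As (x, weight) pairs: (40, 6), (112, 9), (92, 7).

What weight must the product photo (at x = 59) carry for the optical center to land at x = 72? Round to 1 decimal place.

Fixed elements: Σw = 6 + 9 + 7 = 22, Σw·x = 6·40 + 9·112 + 7·92 = 1892.
For the centroid to hit 72: (1892 + w·59) / (22 + w) = 72.
Rearranging, w·(59 − 72) = 72·22 − 1892 = -308, so w ≈ -308/-13 = 23.69.

w ≈ 23.7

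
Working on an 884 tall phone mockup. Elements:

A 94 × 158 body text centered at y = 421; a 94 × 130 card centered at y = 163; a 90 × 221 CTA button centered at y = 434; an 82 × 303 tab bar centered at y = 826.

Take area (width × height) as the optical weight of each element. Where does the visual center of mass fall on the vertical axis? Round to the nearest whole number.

Areas → weights: body text 94·158 = 14852, card 94·130 = 12220, CTA button 90·221 = 19890, tab bar 82·303 = 24846; Σw = 71808.
y: (14852·421 + 12220·163 + 19890·434 + 24846·826) / 71808 = 37399608 / 71808 ≈ 520.83

y ≈ 521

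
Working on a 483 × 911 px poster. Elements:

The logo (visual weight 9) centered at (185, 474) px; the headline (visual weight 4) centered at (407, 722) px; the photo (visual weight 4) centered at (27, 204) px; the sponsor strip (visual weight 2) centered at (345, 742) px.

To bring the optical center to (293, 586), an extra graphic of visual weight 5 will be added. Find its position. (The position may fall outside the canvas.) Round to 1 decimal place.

(588.2, 922.0)

With the extra graphic, Σw becomes 9 + 4 + 4 + 2 + 5 = 24.
x: target moment 24×293 = 7032; current 9·185 + 4·407 + 4·27 + 2·345 = 4091; the extra graphic supplies 2941, so x = 2941/5 ≈ 588.20.
y: target moment 24×586 = 14064; current 9·474 + 4·722 + 4·204 + 2·742 = 9454; the extra graphic supplies 4610, so y = 4610/5 ≈ 922.00.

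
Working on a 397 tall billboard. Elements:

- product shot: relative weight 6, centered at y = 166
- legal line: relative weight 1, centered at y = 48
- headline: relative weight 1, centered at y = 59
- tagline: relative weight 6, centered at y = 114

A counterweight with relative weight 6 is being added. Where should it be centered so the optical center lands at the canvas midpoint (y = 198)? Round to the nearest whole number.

y ≈ 362

After adding the counterweight, total weight = 6 + 1 + 1 + 6 + 6 = 20.
y: need Σw·y = 20·198 = 3960. Existing = 6·166 + 1·48 + 1·59 + 6·114 = 1787. Remainder 2173 / 6 ≈ 362.17.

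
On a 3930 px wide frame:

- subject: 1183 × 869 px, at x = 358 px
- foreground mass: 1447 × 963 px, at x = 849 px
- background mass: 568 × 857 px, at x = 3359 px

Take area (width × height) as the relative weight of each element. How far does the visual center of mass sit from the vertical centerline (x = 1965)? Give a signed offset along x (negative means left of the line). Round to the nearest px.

≈ -869 px

Areas: subject 1183·869 = 1028027, foreground mass 1447·963 = 1393461, background mass 568·857 = 486776. Total weight = 2908264.
x-moment: 1028027·358 + 1393461·849 + 486776·3359 = 3186162639; centroid 3186162639/2908264 ≈ 1095.55.
Against x = 1965, that's 1095.55 − 1965 = -869.45.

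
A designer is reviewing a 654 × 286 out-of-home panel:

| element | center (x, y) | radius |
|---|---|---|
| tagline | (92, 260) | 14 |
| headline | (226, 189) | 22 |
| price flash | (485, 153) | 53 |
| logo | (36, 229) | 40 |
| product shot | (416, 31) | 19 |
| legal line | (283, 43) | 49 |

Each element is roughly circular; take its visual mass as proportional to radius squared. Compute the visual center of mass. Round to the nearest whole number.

(303, 134)

Weights ∝ r²: tagline 14² = 196, headline 22² = 484, price flash 53² = 2809, logo 40² = 1600, product shot 19² = 361, legal line 49² = 2401; Σw = 7851.
Σw·x = 2377040; x̄ = 2377040/7851 ≈ 302.77.
y: moment 1053047 / weight 7851 ≈ 134.13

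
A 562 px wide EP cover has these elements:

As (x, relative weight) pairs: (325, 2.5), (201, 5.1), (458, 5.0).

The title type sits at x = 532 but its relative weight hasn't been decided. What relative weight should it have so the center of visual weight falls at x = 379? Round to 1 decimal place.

Existing Σw = 12.6 (2.5 + 5.1 + 5.0); existing moment 2.5·325 + 5.1·201 + 5.0·458 = 4127.6.
Set Σw·x/Σw = 379: (4127.6 + 532w) = 379·(12.6 + w).
So w = (379·12.6 − 4127.6)/(532 − 379) = 647.8/153 ≈ 4.23.

w ≈ 4.2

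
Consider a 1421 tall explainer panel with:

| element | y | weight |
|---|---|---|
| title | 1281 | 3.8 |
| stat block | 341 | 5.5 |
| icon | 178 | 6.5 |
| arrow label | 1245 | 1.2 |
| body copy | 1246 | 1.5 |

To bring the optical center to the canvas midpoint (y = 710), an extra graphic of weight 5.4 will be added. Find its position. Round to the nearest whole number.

After adding the extra graphic, total weight = 3.8 + 5.5 + 6.5 + 1.2 + 1.5 + 5.4 = 23.9.
Along y: (11263.3 + 5.4·y) / 23.9 = 710 (existing moment 3.8·1281 + 5.5·341 + 6.5·178 + 1.2·1245 + 1.5·1246 = 11263.3) ⇒ y = (16969.0 − 11263.3) / 5.4 ≈ 1056.61.

y ≈ 1057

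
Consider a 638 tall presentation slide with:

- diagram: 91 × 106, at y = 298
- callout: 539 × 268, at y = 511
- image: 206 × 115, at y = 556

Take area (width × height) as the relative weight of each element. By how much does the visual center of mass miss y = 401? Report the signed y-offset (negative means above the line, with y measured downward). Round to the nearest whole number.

≈ 104

Areas: diagram 91·106 = 9646, callout 539·268 = 144452, image 206·115 = 23690. Total weight = 177788.
Σw·y = 9646·298 + 144452·511 + 23690·556 = 89861120, so ȳ = 89861120/177788 ≈ 505.44.
Difference: 505.44 − 401 ≈ 104.44.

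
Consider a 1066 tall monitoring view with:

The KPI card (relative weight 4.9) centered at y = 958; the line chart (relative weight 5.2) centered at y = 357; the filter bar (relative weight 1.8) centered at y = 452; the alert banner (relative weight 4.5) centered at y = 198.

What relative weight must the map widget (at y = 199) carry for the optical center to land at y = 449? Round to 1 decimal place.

w ≈ 3.6

Known weights sum to 4.9 + 5.2 + 1.8 + 4.5 = 16.4; their moment is 4.9·958 + 5.2·357 + 1.8·452 + 4.5·198 = 8255.2.
Set Σw·y/Σw = 449: (8255.2 + 199w) = 449·(16.4 + w).
Rearranging, w·(199 − 449) = 449·16.4 − 8255.2 = -891.6, so w ≈ -891.6/-250 = 3.57.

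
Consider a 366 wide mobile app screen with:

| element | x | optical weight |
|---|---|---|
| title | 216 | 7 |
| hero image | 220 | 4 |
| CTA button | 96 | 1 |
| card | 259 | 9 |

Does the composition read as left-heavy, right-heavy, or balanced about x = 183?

right-heavy

Σw = 7 + 4 + 1 + 9 = 21.
x: (7·216 + 4·220 + 1·96 + 9·259) / 21 = 4819 / 21 ≈ 229.48
229.5 vs midline 183 → right-heavy.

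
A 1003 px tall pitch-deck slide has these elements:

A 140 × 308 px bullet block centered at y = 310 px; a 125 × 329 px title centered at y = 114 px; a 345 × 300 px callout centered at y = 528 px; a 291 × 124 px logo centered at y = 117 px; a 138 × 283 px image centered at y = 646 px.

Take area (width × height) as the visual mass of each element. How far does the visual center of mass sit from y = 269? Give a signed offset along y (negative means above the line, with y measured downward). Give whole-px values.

Areas → weights: bullet block 140·308 = 43120, title 125·329 = 41125, callout 345·300 = 103500, logo 291·124 = 36084, image 138·283 = 39054; Σw = 262883.
Σw·y = 43120·310 + 41125·114 + 103500·528 + 36084·117 + 39054·646 = 102154162, so ȳ = 102154162/262883 ≈ 388.59.
Against y = 269, that's 388.59 − 269 = 119.59.

≈ 120 px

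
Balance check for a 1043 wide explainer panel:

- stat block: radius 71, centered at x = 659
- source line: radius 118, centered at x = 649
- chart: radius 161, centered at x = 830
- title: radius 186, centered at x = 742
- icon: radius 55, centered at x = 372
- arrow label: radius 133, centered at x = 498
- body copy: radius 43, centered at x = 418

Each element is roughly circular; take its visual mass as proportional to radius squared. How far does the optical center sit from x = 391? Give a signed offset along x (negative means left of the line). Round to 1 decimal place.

≈ 297.4

r² weights: stat block 71² = 5041, source line 118² = 13924, chart 161² = 25921, title 186² = 34596, icon 55² = 3025, arrow label 133² = 17689, body copy 43² = 1849. Total = 102045.
Σw·x = 70250661; x̄ = 70250661/102045 ≈ 688.43.
Offset from x = 391: 688.43 − 391 ≈ 297.43.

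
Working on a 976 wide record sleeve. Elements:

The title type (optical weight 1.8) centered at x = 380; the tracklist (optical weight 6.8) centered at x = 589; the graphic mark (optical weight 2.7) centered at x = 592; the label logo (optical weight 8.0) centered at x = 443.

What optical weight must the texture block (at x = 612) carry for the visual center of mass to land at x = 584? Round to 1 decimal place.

Fixed elements: Σw = 1.8 + 6.8 + 2.7 + 8.0 = 19.3, Σw·x = 1.8·380 + 6.8·589 + 2.7·592 + 8.0·443 = 9831.6.
Set Σw·x/Σw = 584: (9831.6 + 612w) = 584·(19.3 + w).
Solving: w = (584·19.3 − 9831.6) / (612 − 584) = 1439.6 / 28 ≈ 51.41.

w ≈ 51.4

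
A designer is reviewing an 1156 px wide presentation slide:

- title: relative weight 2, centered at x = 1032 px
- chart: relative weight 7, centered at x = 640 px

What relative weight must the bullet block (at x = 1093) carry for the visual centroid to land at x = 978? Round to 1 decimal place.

w ≈ 19.6

Known weights sum to 2 + 7 = 9; their moment is 2·1032 + 7·640 = 6544.
Set Σw·x/Σw = 978: (6544 + 1093w) = 978·(9 + w).
Solving: w = (978·9 − 6544) / (1093 − 978) = 2258 / 115 ≈ 19.63.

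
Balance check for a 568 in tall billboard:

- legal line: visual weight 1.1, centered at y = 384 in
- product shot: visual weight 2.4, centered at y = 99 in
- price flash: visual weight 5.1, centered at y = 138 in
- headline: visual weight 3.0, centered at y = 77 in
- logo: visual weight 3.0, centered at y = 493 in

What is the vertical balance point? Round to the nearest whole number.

y ≈ 211

Total weight = 1.1 + 2.4 + 5.1 + 3.0 + 3.0 = 14.6.
y: (1.1·384 + 2.4·99 + 5.1·138 + 3.0·77 + 3.0·493) / 14.6 = 3073.8 / 14.6 ≈ 210.53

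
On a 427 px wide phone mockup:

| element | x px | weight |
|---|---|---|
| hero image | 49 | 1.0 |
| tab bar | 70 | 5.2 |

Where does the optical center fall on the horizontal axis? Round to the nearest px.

x ≈ 67

Total weight = 1.0 + 5.2 = 6.2.
x: (1.0·49 + 5.2·70) / 6.2 = 413.0 / 6.2 ≈ 66.61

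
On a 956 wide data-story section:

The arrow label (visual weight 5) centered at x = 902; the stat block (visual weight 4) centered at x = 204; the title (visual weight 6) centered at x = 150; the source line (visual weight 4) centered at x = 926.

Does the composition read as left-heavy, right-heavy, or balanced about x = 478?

Σw = 5 + 4 + 6 + 4 = 19.
x-moment: 5·902 + 4·204 + 6·150 + 4·926 = 9930; centroid 9930/19 ≈ 522.63.
Since 522.6 is right of 478, the composition reads right-heavy.

right-heavy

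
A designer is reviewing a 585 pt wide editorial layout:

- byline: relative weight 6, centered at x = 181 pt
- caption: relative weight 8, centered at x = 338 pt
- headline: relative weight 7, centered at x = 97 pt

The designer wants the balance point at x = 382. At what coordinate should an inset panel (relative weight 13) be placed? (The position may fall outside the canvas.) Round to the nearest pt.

After adding the inset panel, total weight = 6 + 8 + 7 + 13 = 34.
x: need Σw·x = 34·382 = 12988. Existing = 6·181 + 8·338 + 7·97 = 4469. Remainder 8519 / 13 ≈ 655.31.

x ≈ 655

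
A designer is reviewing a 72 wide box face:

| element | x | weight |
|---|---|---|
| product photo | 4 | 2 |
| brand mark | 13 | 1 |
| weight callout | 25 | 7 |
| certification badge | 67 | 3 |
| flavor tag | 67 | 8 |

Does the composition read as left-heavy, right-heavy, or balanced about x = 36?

Σw = 2 + 1 + 7 + 3 + 8 = 21.
Σw·x = 2·4 + 1·13 + 7·25 + 3·67 + 8·67 = 933, so x̄ = 933/21 ≈ 44.43.
Since 44.4 is right of 36, the composition reads right-heavy.

right-heavy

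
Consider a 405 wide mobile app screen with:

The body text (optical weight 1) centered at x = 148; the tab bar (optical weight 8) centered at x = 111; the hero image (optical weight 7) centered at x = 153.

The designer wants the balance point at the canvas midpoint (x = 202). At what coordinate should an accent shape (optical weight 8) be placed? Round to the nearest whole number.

After adding the accent shape, total weight = 1 + 8 + 7 + 8 = 24.
x: need Σw·x = 24·202 = 4848. Existing = 1·148 + 8·111 + 7·153 = 2107. Remainder 2741 / 8 ≈ 342.62.

x ≈ 343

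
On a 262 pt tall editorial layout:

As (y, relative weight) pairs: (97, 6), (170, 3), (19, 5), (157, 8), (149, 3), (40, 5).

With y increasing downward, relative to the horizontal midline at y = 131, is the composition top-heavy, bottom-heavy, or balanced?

top-heavy

Σw = 6 + 3 + 5 + 8 + 3 + 5 = 30.
y: moment 3090 / weight 30 ≈ 103.00
103.0 lies above (smaller y than) the midline 131, so the layout is top-heavy.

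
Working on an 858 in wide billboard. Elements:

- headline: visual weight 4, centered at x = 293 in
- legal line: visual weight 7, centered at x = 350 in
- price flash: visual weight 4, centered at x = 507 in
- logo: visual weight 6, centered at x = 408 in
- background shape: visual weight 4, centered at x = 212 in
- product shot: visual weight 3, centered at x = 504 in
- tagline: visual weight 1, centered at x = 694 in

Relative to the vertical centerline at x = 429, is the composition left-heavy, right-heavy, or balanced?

left-heavy

Σw = 4 + 7 + 4 + 6 + 4 + 3 + 1 = 29.
x-moment: 4·293 + 7·350 + 4·507 + 6·408 + 4·212 + 3·504 + 1·694 = 11152; centroid 11152/29 ≈ 384.55.
384.6 vs midline 429 → left-heavy.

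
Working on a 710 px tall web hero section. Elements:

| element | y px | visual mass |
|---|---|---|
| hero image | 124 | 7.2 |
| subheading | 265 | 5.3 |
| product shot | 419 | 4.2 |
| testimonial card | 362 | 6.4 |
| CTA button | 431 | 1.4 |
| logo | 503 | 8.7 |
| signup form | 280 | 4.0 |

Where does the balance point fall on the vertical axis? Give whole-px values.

y ≈ 335

Weights sum to 7.2 + 5.3 + 4.2 + 6.4 + 1.4 + 8.7 + 4.0 = 37.2.
y-moment: 7.2·124 + 5.3·265 + 4.2·419 + 6.4·362 + 1.4·431 + 8.7·503 + 4.0·280 = 12473.4; centroid 12473.4/37.2 ≈ 335.31.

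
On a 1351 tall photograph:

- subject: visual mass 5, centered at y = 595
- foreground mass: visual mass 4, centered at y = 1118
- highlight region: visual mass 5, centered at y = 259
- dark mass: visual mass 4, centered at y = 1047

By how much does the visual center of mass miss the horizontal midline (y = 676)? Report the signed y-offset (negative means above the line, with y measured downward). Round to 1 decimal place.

≈ 42.3

Σw = 5 + 4 + 5 + 4 = 18.
y-moment: 5·595 + 4·1118 + 5·259 + 4·1047 = 12930; centroid 12930/18 ≈ 718.33.
Difference: 718.33 − 676 ≈ 42.33.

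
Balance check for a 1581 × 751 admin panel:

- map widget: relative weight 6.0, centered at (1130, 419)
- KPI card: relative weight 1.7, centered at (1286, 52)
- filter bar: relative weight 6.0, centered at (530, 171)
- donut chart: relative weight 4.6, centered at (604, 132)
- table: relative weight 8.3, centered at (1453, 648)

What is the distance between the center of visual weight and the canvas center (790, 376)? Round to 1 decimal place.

≈ 224.9

Total weight = 6.0 + 1.7 + 6.0 + 4.6 + 8.3 = 26.6.
x-moment: 6.0·1130 + 1.7·1286 + 6.0·530 + 4.6·604 + 8.3·1453 = 26984.5; centroid 26984.5/26.6 ≈ 1014.45.
y-moment: 6.0·419 + 1.7·52 + 6.0·171 + 4.6·132 + 8.3·648 = 9614.0; centroid 9614.0/26.6 ≈ 361.43.
Offset from (790, 376): Δx ≈ 224.45, Δy ≈ -14.57; distance = √(Δx² + Δy²) ≈ 224.93.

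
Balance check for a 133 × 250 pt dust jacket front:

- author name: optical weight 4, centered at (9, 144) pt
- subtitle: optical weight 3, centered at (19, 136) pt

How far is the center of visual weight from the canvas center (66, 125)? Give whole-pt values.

Total weight = 4 + 3 = 7.
Σw·x = 4·9 + 3·19 = 93, so x̄ = 93/7 ≈ 13.29.
Σw·y = 4·144 + 3·136 = 984, so ȳ = 984/7 ≈ 140.57.
Relative to (66, 125): Δ = (-52.71, 15.57); |Δ| = √(-52.71² + 15.57²) ≈ 54.97.

≈ 55 pt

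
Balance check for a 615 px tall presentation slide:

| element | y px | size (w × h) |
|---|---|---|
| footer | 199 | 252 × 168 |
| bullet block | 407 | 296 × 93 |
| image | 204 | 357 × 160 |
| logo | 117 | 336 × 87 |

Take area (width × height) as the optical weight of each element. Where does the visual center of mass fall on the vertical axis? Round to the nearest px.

y ≈ 222

Taking area as weight: footer 252·168 = 42336, bullet block 296·93 = 27528, image 357·160 = 57120, logo 336·87 = 29232. Sum 156216.
y-moment: 42336·199 + 27528·407 + 57120·204 + 29232·117 = 34701384; centroid 34701384/156216 ≈ 222.14.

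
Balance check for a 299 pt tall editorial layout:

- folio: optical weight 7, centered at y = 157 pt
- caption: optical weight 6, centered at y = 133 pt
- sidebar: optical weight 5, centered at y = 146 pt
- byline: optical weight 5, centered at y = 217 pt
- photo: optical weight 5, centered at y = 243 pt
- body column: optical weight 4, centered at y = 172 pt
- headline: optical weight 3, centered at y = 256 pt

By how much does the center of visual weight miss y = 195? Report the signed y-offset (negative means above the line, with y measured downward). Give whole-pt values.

≈ -13 pt

Total weight = 7 + 6 + 5 + 5 + 5 + 4 + 3 = 35.
y: (7·157 + 6·133 + 5·146 + 5·217 + 5·243 + 4·172 + 3·256) / 35 = 6383 / 35 ≈ 182.37
Against y = 195, that's 182.37 − 195 = -12.63.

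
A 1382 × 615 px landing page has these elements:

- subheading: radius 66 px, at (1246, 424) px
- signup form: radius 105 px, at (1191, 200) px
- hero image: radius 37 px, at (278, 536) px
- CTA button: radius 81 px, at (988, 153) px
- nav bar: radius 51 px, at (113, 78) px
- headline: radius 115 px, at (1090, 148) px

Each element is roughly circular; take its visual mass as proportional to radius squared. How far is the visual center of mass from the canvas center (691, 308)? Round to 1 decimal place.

≈ 350.4 px

Weights ∝ r²: subheading 66² = 4356, signup form 105² = 11025, hero image 37² = 1369, CTA button 81² = 6561, nav bar 51² = 2601, headline 115² = 13225; Σw = 39137.
Σw·x = 40130364; x̄ = 40130364/39137 ≈ 1025.38.
Σw·y = 7949739; ȳ = 7949739/39137 ≈ 203.13.
From (691, 308): dx = 334.38, dy = -104.87, so the distance is √(dx²+dy²) ≈ 350.44.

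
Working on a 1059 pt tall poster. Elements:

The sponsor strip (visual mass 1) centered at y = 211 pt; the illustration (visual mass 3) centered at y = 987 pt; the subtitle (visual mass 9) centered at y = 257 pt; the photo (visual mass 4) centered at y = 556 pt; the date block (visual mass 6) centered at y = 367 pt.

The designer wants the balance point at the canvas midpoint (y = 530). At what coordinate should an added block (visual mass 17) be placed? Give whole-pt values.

y ≈ 664

With the added block, Σw becomes 1 + 3 + 9 + 4 + 6 + 17 = 40.
y: target moment 40×530 = 21200; current 1·211 + 3·987 + 9·257 + 4·556 + 6·367 = 9911; the added block supplies 11289, so y = 11289/17 ≈ 664.06.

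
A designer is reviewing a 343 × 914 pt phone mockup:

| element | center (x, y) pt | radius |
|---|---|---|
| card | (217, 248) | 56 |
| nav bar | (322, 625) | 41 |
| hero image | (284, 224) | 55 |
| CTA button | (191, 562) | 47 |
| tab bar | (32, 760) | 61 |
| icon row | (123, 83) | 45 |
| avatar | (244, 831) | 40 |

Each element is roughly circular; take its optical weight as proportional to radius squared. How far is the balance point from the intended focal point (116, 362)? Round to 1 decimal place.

Weights ∝ r²: card 56² = 3136, nav bar 41² = 1681, hero image 55² = 3025, CTA button 47² = 2209, tab bar 61² = 3721, icon row 45² = 2025, avatar 40² = 1600; Σw = 17397.
x: moment 3261360 / weight 17397 ≈ 187.47
Σw·y = 8073046; ȳ = 8073046/17397 ≈ 464.05.
From (116, 362): dx = 71.47, dy = 102.05, so the distance is √(dx²+dy²) ≈ 124.58.

≈ 124.6 pt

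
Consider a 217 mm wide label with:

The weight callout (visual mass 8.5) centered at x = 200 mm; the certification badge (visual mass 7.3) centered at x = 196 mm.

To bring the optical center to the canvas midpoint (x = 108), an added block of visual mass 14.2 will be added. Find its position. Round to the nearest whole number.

x ≈ 8

With the added block, Σw becomes 8.5 + 7.3 + 14.2 = 30.0.
Along x: (3130.8 + 14.2·x) / 30.0 = 108 (existing moment 8.5·200 + 7.3·196 = 3130.8) ⇒ x = (3240.0 − 3130.8) / 14.2 ≈ 7.69.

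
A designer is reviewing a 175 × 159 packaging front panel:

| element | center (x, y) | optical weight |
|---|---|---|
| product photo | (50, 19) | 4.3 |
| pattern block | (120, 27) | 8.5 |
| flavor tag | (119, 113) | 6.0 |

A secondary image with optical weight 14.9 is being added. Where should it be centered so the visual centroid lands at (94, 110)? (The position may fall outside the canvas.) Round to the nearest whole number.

(82, 182)

After adding the secondary image, total weight = 4.3 + 8.5 + 6.0 + 14.9 = 33.7.
x: target moment 33.7×94 = 3167.8; current 4.3·50 + 8.5·120 + 6.0·119 = 1949.0; the secondary image supplies 1218.8, so x = 1218.8/14.9 ≈ 81.80.
y: target moment 33.7×110 = 3707.0; current 4.3·19 + 8.5·27 + 6.0·113 = 989.2; the secondary image supplies 2717.8, so y = 2717.8/14.9 ≈ 182.40.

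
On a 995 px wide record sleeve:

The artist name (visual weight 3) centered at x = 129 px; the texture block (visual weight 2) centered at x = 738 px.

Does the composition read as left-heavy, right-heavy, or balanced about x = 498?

Weights sum to 3 + 2 = 5.
x: (3·129 + 2·738) / 5 = 1863 / 5 ≈ 372.60
372.6 lies left of the midline 498, so the layout is left-heavy.

left-heavy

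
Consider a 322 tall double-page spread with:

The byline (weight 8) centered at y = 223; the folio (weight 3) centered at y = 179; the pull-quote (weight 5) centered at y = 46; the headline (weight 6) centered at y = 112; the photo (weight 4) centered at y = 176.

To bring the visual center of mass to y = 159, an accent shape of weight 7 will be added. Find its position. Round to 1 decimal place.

With the accent shape, Σw becomes 8 + 3 + 5 + 6 + 4 + 7 = 33.
y: target moment 33×159 = 5247; current 8·223 + 3·179 + 5·46 + 6·112 + 4·176 = 3927; the accent shape supplies 1320, so y = 1320/7 ≈ 188.57.

y ≈ 188.6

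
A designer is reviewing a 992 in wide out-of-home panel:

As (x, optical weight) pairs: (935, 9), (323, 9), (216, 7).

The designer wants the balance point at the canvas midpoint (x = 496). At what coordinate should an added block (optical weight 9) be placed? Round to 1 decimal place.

x ≈ 447.8

With the added block, Σw becomes 9 + 9 + 7 + 9 = 34.
Along x: (12834 + 9·x) / 34 = 496 (existing moment 9·935 + 9·323 + 7·216 = 12834) ⇒ x = (16864 − 12834) / 9 ≈ 447.78.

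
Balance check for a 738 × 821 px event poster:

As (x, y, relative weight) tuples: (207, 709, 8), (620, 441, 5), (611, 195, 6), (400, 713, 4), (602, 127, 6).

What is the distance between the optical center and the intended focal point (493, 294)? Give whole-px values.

Weights sum to 8 + 5 + 6 + 4 + 6 = 29.
x: (8·207 + 5·620 + 6·611 + 4·400 + 6·602) / 29 = 13634 / 29 ≈ 470.14
y: (8·709 + 5·441 + 6·195 + 4·713 + 6·127) / 29 = 12661 / 29 ≈ 436.59
Relative to (493, 294): Δ = (-22.86, 142.59); |Δ| = √(-22.86² + 142.59²) ≈ 144.41.

≈ 144 px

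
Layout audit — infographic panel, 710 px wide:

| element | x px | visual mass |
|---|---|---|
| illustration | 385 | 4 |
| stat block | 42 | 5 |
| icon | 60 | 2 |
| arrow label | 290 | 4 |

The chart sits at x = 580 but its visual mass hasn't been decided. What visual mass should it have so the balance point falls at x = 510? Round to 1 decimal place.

w ≈ 66.0

Fixed elements: Σw = 4 + 5 + 2 + 4 = 15, Σw·x = 4·385 + 5·42 + 2·60 + 4·290 = 3030.
Set Σw·x/Σw = 510: (3030 + 580w) = 510·(15 + w).
Solving: w = (510·15 − 3030) / (580 − 510) = 4620 / 70 ≈ 66.00.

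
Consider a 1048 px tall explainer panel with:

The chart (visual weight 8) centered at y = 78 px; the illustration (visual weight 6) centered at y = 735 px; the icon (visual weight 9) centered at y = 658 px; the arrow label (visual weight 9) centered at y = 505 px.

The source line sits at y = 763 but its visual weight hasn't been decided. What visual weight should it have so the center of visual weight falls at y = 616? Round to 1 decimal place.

w ≈ 28.6

Fixed elements: Σw = 8 + 6 + 9 + 9 = 32, Σw·y = 8·78 + 6·735 + 9·658 + 9·505 = 15501.
For the centroid to hit 616: (15501 + w·763) / (32 + w) = 616.
Rearranging, w·(763 − 616) = 616·32 − 15501 = 4211, so w ≈ 4211/147 = 28.65.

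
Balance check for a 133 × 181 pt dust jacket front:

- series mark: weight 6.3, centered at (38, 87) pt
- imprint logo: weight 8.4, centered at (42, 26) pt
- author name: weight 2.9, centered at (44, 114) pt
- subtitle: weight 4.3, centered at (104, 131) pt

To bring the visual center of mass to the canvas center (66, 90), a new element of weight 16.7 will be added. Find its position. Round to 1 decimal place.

(82.7, 108.6)

With the new element, Σw becomes 6.3 + 8.4 + 2.9 + 4.3 + 16.7 = 38.6.
x: target moment 38.6×66 = 2547.6; current 6.3·38 + 8.4·42 + 2.9·44 + 4.3·104 = 1167.0; the new element supplies 1380.6, so x = 1380.6/16.7 ≈ 82.67.
y: target moment 38.6×90 = 3474.0; current 6.3·87 + 8.4·26 + 2.9·114 + 4.3·131 = 1660.4; the new element supplies 1813.6, so y = 1813.6/16.7 ≈ 108.60.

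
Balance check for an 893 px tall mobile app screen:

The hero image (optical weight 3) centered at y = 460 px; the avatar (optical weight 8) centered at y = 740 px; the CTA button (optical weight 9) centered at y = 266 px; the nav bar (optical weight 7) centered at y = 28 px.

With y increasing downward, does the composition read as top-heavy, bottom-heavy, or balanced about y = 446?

top-heavy

Total weight = 3 + 8 + 9 + 7 = 27.
y-moment: 3·460 + 8·740 + 9·266 + 7·28 = 9890; centroid 9890/27 ≈ 366.30.
366.3 vs midline 446 → top-heavy.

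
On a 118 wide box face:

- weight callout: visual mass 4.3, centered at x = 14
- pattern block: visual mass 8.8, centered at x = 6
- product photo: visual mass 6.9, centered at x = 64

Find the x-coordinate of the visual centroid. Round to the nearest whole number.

Total weight = 4.3 + 8.8 + 6.9 = 20.0.
Σw·x = 4.3·14 + 8.8·6 + 6.9·64 = 554.6, so x̄ = 554.6/20.0 ≈ 27.73.

x ≈ 28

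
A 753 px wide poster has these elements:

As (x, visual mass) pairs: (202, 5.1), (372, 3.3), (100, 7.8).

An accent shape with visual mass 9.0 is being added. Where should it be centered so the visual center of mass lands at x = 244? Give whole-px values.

x ≈ 346

With the accent shape, Σw becomes 5.1 + 3.3 + 7.8 + 9.0 = 25.2.
x: target moment 25.2×244 = 6148.8; current 5.1·202 + 3.3·372 + 7.8·100 = 3037.8; the accent shape supplies 3111.0, so x = 3111.0/9.0 ≈ 345.67.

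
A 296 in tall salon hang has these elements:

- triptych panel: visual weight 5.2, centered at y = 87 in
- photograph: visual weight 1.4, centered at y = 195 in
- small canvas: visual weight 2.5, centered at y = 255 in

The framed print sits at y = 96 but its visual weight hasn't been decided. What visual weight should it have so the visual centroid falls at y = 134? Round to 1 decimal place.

Fixed elements: Σw = 5.2 + 1.4 + 2.5 = 9.1, Σw·y = 5.2·87 + 1.4·195 + 2.5·255 = 1362.9.
Balance at y = 134 requires (1362.9 + w·96) / (9.1 + w) = 134.
So w = (134·9.1 − 1362.9)/(96 − 134) = -143.5/-38 ≈ 3.78.

w ≈ 3.8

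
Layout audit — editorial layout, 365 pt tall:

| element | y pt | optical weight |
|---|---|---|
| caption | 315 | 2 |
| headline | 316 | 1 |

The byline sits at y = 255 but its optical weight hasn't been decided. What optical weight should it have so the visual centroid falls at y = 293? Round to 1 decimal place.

w ≈ 1.8

Known weights sum to 2 + 1 = 3; their moment is 2·315 + 1·316 = 946.
Balance at y = 293 requires (946 + w·255) / (3 + w) = 293.
So w = (293·3 − 946)/(255 − 293) = -67/-38 ≈ 1.76.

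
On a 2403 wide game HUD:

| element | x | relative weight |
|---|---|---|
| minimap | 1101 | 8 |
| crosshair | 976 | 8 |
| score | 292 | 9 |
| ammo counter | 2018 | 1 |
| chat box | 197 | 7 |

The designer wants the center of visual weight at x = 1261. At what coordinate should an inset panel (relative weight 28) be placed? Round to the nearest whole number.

After adding the inset panel, total weight = 8 + 8 + 9 + 1 + 7 + 28 = 61.
x: need Σw·x = 61·1261 = 76921. Existing = 8·1101 + 8·976 + 9·292 + 1·2018 + 7·197 = 22641. Remainder 54280 / 28 ≈ 1938.57.

x ≈ 1939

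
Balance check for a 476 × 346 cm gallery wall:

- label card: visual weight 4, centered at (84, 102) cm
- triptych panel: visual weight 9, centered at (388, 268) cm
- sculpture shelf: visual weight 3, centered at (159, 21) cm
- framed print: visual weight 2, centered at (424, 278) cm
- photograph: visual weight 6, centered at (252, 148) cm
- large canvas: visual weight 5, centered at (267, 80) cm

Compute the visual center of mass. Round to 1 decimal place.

Weights sum to 4 + 9 + 3 + 2 + 6 + 5 = 29.
x-moment: 4·84 + 9·388 + 3·159 + 2·424 + 6·252 + 5·267 = 8000; centroid 8000/29 ≈ 275.86.
y-moment: 4·102 + 9·268 + 3·21 + 2·278 + 6·148 + 5·80 = 4727; centroid 4727/29 ≈ 163.00.

(275.9, 163.0)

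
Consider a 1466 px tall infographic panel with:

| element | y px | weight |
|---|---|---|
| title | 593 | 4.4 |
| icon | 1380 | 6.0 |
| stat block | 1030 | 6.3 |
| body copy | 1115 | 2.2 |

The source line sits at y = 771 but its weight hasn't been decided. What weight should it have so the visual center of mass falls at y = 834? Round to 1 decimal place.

Fixed elements: Σw = 4.4 + 6.0 + 6.3 + 2.2 = 18.9, Σw·y = 4.4·593 + 6.0·1380 + 6.3·1030 + 2.2·1115 = 19831.2.
For the centroid to hit 834: (19831.2 + w·771) / (18.9 + w) = 834.
So w = (834·18.9 − 19831.2)/(771 − 834) = -4068.6/-63 ≈ 64.58.

w ≈ 64.6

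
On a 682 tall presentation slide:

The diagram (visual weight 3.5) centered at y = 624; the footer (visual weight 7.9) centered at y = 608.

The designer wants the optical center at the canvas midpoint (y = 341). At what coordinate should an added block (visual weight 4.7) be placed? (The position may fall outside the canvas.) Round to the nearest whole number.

With the added block, Σw becomes 3.5 + 7.9 + 4.7 = 16.1.
Along y: (6987.2 + 4.7·y) / 16.1 = 341 (existing moment 3.5·624 + 7.9·608 = 6987.2) ⇒ y = (5490.1 − 6987.2) / 4.7 ≈ -318.53.

y ≈ -319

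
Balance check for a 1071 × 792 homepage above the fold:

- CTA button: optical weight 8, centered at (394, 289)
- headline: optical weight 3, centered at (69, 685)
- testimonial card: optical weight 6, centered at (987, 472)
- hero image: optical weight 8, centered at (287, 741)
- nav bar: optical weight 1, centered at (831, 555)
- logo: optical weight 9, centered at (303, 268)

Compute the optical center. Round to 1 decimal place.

Σw = 8 + 3 + 6 + 8 + 1 + 9 = 35.
Σw·x = 8·394 + 3·69 + 6·987 + 8·287 + 1·831 + 9·303 = 15135, so x̄ = 15135/35 ≈ 432.43.
Σw·y = 8·289 + 3·685 + 6·472 + 8·741 + 1·555 + 9·268 = 16094, so ȳ = 16094/35 ≈ 459.83.

(432.4, 459.8)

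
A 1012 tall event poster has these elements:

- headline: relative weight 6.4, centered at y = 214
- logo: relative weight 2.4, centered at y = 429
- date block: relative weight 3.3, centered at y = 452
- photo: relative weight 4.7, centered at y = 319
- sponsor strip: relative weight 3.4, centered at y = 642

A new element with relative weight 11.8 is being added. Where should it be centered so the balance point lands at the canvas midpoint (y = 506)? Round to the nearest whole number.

After adding the new element, total weight = 6.4 + 2.4 + 3.3 + 4.7 + 3.4 + 11.8 = 32.0.
Along y: (7572.9 + 11.8·y) / 32.0 = 506 (existing moment 6.4·214 + 2.4·429 + 3.3·452 + 4.7·319 + 3.4·642 = 7572.9) ⇒ y = (16192.0 − 7572.9) / 11.8 ≈ 730.43.

y ≈ 730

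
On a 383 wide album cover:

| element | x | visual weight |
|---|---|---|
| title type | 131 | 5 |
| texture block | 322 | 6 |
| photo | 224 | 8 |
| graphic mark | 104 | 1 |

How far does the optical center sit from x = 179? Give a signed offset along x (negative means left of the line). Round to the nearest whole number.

Weights sum to 5 + 6 + 8 + 1 = 20.
x: (5·131 + 6·322 + 8·224 + 1·104) / 20 = 4483 / 20 ≈ 224.15
Offset from x = 179: 224.15 − 179 ≈ 45.15.

≈ 45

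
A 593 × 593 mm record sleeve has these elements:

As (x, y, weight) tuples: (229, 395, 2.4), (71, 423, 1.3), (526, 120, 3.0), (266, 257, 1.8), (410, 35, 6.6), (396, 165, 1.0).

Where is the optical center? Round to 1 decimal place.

(360.3, 168.7)

Weights sum to 2.4 + 1.3 + 3.0 + 1.8 + 6.6 + 1.0 = 16.1.
x: moment 5800.7 / weight 16.1 ≈ 360.29
Σw·y = 2716.5; ȳ = 2716.5/16.1 ≈ 168.73.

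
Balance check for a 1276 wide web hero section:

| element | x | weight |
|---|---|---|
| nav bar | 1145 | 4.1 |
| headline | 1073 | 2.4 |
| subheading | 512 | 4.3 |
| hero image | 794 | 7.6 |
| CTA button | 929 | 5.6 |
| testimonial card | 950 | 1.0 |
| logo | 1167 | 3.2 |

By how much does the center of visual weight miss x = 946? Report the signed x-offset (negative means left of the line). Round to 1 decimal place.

Total weight = 4.1 + 2.4 + 4.3 + 7.6 + 5.6 + 1.0 + 3.2 = 28.2.
x: moment 25392.5 / weight 28.2 ≈ 900.44
Difference: 900.44 − 946 ≈ -45.56.

≈ -45.6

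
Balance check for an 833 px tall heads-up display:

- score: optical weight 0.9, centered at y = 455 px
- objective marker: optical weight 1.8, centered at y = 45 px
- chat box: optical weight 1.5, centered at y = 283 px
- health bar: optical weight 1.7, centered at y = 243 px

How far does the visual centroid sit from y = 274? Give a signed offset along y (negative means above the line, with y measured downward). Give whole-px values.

≈ -49 px

Weights sum to 0.9 + 1.8 + 1.5 + 1.7 = 5.9.
y-moment: 0.9·455 + 1.8·45 + 1.5·283 + 1.7·243 = 1328.1; centroid 1328.1/5.9 ≈ 225.10.
Difference: 225.10 − 274 ≈ -48.90.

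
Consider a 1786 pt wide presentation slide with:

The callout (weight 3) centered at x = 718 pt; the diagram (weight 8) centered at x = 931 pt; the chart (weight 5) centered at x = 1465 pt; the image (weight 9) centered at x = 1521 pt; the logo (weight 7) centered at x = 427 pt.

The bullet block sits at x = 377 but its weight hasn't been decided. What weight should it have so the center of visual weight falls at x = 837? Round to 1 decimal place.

w ≈ 14.8

Known weights sum to 3 + 8 + 5 + 9 + 7 = 32; their moment is 3·718 + 8·931 + 5·1465 + 9·1521 + 7·427 = 33605.
Set Σw·x/Σw = 837: (33605 + 377w) = 837·(32 + w).
Rearranging, w·(377 − 837) = 837·32 − 33605 = -6821, so w ≈ -6821/-460 = 14.83.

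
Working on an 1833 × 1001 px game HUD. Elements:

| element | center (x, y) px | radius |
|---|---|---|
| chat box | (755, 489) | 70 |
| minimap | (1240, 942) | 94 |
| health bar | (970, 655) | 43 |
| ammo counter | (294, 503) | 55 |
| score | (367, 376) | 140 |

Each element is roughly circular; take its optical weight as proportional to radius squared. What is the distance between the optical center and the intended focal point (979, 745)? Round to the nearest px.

Weights ∝ r²: chat box 70² = 4900, minimap 94² = 8836, health bar 43² = 1849, ammo counter 55² = 3025, score 140² = 19600; Σw = 38210.
x-moment: 4900·755 + 8836·1240 + 1849·970 + 3025·294 + 19600·367 = 24532220; centroid 24532220/38210 ≈ 642.04.
y-moment: 4900·489 + 8836·942 + 1849·655 + 3025·503 + 19600·376 = 20821882; centroid 20821882/38210 ≈ 544.93.
Offset from (979, 745): Δx ≈ -336.96, Δy ≈ -200.07; distance = √(Δx² + Δy²) ≈ 391.88.

≈ 392 px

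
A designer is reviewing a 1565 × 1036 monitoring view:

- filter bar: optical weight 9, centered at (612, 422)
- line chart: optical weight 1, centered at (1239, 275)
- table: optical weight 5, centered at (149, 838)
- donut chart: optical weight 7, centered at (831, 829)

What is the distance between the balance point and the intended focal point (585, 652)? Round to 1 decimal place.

Σw = 9 + 1 + 5 + 7 = 22.
x-moment: 9·612 + 1·1239 + 5·149 + 7·831 = 13309; centroid 13309/22 ≈ 604.95.
y-moment: 9·422 + 1·275 + 5·838 + 7·829 = 14066; centroid 14066/22 ≈ 639.36.
Offset from (585, 652): Δx ≈ 19.95, Δy ≈ -12.64; distance = √(Δx² + Δy²) ≈ 23.62.

≈ 23.6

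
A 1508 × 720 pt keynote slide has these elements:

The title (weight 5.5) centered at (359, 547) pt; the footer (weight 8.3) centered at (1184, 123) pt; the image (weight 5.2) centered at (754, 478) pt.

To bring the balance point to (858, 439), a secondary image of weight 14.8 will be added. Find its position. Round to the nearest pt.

With the secondary image, Σw becomes 5.5 + 8.3 + 5.2 + 14.8 = 33.8.
x: target moment 33.8×858 = 29000.4; current 5.5·359 + 8.3·1184 + 5.2·754 = 15722.5; the secondary image supplies 13277.9, so x = 13277.9/14.8 ≈ 897.16.
y: target moment 33.8×439 = 14838.2; current 5.5·547 + 8.3·123 + 5.2·478 = 6515.0; the secondary image supplies 8323.2, so y = 8323.2/14.8 ≈ 562.38.

(897, 562)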